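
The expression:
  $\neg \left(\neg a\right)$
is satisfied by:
  {a: True}


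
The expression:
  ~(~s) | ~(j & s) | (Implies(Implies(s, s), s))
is always true.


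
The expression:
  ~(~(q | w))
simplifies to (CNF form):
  q | w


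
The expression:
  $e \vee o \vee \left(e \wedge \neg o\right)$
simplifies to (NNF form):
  $e \vee o$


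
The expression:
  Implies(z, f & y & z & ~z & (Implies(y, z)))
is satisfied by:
  {z: False}


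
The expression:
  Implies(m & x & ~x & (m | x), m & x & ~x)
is always true.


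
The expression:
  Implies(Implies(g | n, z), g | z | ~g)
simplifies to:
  True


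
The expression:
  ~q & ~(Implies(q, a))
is never true.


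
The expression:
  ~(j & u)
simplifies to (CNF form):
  ~j | ~u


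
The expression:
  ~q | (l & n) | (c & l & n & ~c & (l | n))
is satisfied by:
  {n: True, l: True, q: False}
  {n: True, l: False, q: False}
  {l: True, n: False, q: False}
  {n: False, l: False, q: False}
  {n: True, q: True, l: True}


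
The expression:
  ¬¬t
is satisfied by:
  {t: True}


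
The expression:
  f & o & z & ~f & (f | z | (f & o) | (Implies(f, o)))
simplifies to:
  False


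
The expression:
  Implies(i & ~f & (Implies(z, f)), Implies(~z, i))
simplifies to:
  True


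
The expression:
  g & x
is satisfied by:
  {x: True, g: True}


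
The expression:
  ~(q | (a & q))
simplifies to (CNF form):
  ~q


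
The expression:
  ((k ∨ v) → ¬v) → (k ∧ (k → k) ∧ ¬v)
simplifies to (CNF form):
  k ∨ v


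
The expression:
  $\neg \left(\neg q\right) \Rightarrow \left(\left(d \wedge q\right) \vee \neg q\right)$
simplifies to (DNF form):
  $d \vee \neg q$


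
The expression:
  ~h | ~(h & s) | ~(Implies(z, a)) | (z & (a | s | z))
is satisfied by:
  {z: True, s: False, h: False}
  {s: False, h: False, z: False}
  {h: True, z: True, s: False}
  {h: True, s: False, z: False}
  {z: True, s: True, h: False}
  {s: True, z: False, h: False}
  {h: True, s: True, z: True}


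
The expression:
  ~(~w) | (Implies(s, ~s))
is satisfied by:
  {w: True, s: False}
  {s: False, w: False}
  {s: True, w: True}


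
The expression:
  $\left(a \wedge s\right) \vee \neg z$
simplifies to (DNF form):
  $\left(a \wedge s\right) \vee \neg z$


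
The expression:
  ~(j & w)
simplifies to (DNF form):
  ~j | ~w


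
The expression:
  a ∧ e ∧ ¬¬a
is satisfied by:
  {a: True, e: True}


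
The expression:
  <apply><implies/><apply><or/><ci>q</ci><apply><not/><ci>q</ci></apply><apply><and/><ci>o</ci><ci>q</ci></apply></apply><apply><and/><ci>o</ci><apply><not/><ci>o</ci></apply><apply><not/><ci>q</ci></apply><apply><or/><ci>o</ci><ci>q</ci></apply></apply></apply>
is never true.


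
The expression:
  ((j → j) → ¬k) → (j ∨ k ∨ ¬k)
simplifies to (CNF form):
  True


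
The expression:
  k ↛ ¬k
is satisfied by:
  {k: True}


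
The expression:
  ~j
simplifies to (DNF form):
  ~j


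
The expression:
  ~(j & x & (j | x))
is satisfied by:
  {x: False, j: False}
  {j: True, x: False}
  {x: True, j: False}


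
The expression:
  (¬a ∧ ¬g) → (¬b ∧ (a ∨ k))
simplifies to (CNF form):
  (a ∨ g ∨ k) ∧ (a ∨ g ∨ ¬b)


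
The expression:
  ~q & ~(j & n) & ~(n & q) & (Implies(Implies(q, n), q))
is never true.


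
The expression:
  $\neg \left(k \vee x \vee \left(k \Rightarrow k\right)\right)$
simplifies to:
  $\text{False}$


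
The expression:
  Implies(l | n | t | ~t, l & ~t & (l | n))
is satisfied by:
  {l: True, t: False}


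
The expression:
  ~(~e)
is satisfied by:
  {e: True}


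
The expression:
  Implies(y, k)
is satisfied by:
  {k: True, y: False}
  {y: False, k: False}
  {y: True, k: True}


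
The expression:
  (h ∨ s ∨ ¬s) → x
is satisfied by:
  {x: True}


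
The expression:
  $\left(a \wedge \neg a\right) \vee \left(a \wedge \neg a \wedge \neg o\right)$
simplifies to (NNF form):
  $\text{False}$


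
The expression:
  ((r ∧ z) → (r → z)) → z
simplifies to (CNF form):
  z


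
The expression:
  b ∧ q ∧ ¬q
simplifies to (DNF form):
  False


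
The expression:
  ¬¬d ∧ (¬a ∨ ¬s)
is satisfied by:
  {d: True, s: False, a: False}
  {a: True, d: True, s: False}
  {s: True, d: True, a: False}


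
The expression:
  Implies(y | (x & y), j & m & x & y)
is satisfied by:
  {m: True, j: True, x: True, y: False}
  {m: True, j: True, x: False, y: False}
  {m: True, x: True, j: False, y: False}
  {m: True, x: False, j: False, y: False}
  {j: True, x: True, m: False, y: False}
  {j: True, x: False, m: False, y: False}
  {x: True, m: False, j: False, y: False}
  {x: False, m: False, j: False, y: False}
  {y: True, m: True, j: True, x: True}


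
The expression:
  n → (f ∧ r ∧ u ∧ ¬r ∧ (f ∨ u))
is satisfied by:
  {n: False}


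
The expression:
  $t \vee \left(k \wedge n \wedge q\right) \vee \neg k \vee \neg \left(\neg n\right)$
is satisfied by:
  {n: True, t: True, k: False}
  {n: True, k: False, t: False}
  {t: True, k: False, n: False}
  {t: False, k: False, n: False}
  {n: True, t: True, k: True}
  {n: True, k: True, t: False}
  {t: True, k: True, n: False}


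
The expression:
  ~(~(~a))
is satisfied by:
  {a: False}


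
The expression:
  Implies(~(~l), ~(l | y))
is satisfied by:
  {l: False}


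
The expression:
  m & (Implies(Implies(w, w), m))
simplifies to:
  m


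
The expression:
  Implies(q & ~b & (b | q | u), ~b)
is always true.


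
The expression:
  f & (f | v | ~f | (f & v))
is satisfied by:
  {f: True}


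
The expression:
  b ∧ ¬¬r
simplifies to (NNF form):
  b ∧ r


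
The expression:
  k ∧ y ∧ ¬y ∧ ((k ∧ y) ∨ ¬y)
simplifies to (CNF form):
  False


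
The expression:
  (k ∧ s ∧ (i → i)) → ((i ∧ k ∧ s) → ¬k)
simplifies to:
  ¬i ∨ ¬k ∨ ¬s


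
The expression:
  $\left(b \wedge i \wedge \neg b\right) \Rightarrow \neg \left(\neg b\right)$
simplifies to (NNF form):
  $\text{True}$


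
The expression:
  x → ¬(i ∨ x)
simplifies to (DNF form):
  ¬x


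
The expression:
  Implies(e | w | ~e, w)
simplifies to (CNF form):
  w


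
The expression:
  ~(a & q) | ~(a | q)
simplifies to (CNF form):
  ~a | ~q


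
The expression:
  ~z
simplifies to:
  ~z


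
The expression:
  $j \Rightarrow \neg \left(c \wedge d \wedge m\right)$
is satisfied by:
  {m: False, d: False, c: False, j: False}
  {j: True, m: False, d: False, c: False}
  {c: True, m: False, d: False, j: False}
  {j: True, c: True, m: False, d: False}
  {d: True, j: False, m: False, c: False}
  {j: True, d: True, m: False, c: False}
  {c: True, d: True, j: False, m: False}
  {j: True, c: True, d: True, m: False}
  {m: True, c: False, d: False, j: False}
  {j: True, m: True, c: False, d: False}
  {c: True, m: True, j: False, d: False}
  {j: True, c: True, m: True, d: False}
  {d: True, m: True, c: False, j: False}
  {j: True, d: True, m: True, c: False}
  {c: True, d: True, m: True, j: False}


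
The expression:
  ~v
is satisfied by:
  {v: False}


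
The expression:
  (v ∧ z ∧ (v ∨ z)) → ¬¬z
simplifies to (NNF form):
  True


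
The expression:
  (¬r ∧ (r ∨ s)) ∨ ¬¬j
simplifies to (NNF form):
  j ∨ (s ∧ ¬r)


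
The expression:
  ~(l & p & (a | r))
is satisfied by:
  {r: False, l: False, p: False, a: False}
  {a: True, r: False, l: False, p: False}
  {r: True, a: False, l: False, p: False}
  {a: True, r: True, l: False, p: False}
  {p: True, a: False, r: False, l: False}
  {a: True, p: True, r: False, l: False}
  {p: True, r: True, a: False, l: False}
  {a: True, p: True, r: True, l: False}
  {l: True, p: False, r: False, a: False}
  {l: True, a: True, p: False, r: False}
  {l: True, r: True, p: False, a: False}
  {a: True, l: True, r: True, p: False}
  {l: True, p: True, a: False, r: False}


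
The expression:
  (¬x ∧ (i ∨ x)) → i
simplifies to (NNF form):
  True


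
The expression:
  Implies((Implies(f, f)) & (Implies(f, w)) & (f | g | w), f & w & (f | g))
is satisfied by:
  {f: True, w: False, g: False}
  {g: True, f: True, w: False}
  {f: True, w: True, g: False}
  {g: True, f: True, w: True}
  {g: False, w: False, f: False}


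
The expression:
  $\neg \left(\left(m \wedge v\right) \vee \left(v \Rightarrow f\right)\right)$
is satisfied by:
  {v: True, f: False, m: False}


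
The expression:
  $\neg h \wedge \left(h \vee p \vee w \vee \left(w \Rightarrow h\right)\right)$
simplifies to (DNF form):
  $\neg h$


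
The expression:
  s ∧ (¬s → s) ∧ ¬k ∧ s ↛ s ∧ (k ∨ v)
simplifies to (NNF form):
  False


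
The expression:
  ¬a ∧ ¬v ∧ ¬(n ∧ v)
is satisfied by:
  {v: False, a: False}


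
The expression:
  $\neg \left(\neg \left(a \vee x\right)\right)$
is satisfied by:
  {a: True, x: True}
  {a: True, x: False}
  {x: True, a: False}


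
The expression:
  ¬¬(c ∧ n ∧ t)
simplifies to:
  c ∧ n ∧ t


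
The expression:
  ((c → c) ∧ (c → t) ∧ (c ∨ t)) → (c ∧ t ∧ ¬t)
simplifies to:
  ¬t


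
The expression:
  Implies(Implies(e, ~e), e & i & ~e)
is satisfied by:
  {e: True}


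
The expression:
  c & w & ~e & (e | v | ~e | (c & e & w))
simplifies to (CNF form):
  c & w & ~e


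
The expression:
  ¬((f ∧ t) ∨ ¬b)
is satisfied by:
  {b: True, t: False, f: False}
  {b: True, f: True, t: False}
  {b: True, t: True, f: False}


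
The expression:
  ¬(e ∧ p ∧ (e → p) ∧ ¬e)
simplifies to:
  True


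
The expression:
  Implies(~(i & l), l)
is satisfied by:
  {l: True}


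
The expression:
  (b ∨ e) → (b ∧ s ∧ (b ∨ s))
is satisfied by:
  {s: True, e: False, b: False}
  {e: False, b: False, s: False}
  {b: True, s: True, e: False}
  {b: True, e: True, s: True}


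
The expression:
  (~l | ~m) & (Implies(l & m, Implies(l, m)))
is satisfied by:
  {l: False, m: False}
  {m: True, l: False}
  {l: True, m: False}


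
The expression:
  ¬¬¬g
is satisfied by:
  {g: False}


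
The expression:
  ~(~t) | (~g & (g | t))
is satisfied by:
  {t: True}


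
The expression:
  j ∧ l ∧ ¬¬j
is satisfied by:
  {j: True, l: True}


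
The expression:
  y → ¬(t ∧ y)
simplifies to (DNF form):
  ¬t ∨ ¬y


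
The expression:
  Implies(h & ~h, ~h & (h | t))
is always true.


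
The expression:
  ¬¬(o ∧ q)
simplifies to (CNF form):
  o ∧ q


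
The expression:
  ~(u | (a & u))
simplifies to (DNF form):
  ~u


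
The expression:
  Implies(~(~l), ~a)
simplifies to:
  ~a | ~l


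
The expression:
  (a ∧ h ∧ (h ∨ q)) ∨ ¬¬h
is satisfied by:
  {h: True}


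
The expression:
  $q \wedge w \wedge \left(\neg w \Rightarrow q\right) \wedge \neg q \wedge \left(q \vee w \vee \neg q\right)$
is never true.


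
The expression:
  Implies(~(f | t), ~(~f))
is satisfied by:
  {t: True, f: True}
  {t: True, f: False}
  {f: True, t: False}


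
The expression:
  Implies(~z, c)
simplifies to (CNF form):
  c | z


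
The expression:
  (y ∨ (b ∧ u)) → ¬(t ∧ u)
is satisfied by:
  {b: False, u: False, t: False, y: False}
  {y: True, b: False, u: False, t: False}
  {b: True, y: False, u: False, t: False}
  {y: True, b: True, u: False, t: False}
  {t: True, y: False, b: False, u: False}
  {y: True, t: True, b: False, u: False}
  {t: True, b: True, y: False, u: False}
  {y: True, t: True, b: True, u: False}
  {u: True, t: False, b: False, y: False}
  {u: True, y: True, t: False, b: False}
  {u: True, b: True, t: False, y: False}
  {y: True, u: True, b: True, t: False}
  {u: True, t: True, y: False, b: False}


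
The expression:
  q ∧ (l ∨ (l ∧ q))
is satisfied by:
  {q: True, l: True}


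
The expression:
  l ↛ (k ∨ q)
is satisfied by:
  {l: True, q: False, k: False}


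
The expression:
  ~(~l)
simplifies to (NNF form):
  l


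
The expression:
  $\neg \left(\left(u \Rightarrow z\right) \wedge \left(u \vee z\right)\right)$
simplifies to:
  $\neg z$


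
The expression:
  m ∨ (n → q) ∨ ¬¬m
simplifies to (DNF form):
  m ∨ q ∨ ¬n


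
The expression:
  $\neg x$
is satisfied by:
  {x: False}


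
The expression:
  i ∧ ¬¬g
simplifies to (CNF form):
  g ∧ i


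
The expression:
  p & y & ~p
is never true.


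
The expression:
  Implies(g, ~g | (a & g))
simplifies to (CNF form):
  a | ~g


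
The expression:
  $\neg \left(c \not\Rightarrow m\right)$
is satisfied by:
  {m: True, c: False}
  {c: False, m: False}
  {c: True, m: True}


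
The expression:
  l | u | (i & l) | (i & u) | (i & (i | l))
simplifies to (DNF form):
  i | l | u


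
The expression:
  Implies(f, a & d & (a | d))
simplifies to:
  ~f | (a & d)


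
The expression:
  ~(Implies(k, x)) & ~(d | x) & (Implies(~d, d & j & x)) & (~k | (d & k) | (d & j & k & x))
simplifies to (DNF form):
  False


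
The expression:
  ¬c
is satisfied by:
  {c: False}


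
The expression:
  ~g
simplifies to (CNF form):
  ~g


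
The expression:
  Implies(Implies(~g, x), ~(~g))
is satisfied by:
  {g: True, x: False}
  {x: False, g: False}
  {x: True, g: True}


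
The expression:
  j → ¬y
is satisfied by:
  {y: False, j: False}
  {j: True, y: False}
  {y: True, j: False}


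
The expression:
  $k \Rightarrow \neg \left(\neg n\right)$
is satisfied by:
  {n: True, k: False}
  {k: False, n: False}
  {k: True, n: True}


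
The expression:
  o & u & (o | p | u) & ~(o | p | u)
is never true.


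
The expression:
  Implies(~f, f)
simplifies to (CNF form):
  f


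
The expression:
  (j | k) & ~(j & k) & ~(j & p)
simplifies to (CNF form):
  (j | k) & (k | ~p) & (~j | ~k)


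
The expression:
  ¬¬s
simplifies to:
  s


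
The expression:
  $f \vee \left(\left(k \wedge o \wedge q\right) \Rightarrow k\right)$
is always true.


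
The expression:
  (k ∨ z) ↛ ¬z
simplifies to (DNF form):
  z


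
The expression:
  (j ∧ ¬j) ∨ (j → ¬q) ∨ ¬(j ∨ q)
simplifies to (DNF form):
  ¬j ∨ ¬q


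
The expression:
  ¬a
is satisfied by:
  {a: False}


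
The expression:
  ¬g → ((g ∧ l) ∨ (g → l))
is always true.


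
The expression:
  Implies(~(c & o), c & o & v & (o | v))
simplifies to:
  c & o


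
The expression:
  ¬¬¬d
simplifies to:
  ¬d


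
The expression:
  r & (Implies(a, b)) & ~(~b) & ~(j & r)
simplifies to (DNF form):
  b & r & ~j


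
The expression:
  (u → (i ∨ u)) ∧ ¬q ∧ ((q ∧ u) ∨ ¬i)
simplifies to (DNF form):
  ¬i ∧ ¬q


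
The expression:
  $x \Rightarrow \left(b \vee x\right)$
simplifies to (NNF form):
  $\text{True}$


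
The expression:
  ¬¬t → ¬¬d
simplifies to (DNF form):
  d ∨ ¬t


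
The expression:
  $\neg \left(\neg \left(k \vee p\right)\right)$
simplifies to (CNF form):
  $k \vee p$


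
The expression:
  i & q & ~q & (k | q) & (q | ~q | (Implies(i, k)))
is never true.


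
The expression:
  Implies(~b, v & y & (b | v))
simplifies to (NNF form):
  b | (v & y)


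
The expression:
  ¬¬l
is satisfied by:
  {l: True}


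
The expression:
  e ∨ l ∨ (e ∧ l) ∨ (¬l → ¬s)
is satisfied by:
  {l: True, e: True, s: False}
  {l: True, s: False, e: False}
  {e: True, s: False, l: False}
  {e: False, s: False, l: False}
  {l: True, e: True, s: True}
  {l: True, s: True, e: False}
  {e: True, s: True, l: False}


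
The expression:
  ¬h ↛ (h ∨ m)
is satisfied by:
  {h: False, m: False}


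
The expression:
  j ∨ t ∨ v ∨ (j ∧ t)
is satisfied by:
  {t: True, v: True, j: True}
  {t: True, v: True, j: False}
  {t: True, j: True, v: False}
  {t: True, j: False, v: False}
  {v: True, j: True, t: False}
  {v: True, j: False, t: False}
  {j: True, v: False, t: False}


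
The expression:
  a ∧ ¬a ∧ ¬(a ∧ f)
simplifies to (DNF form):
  False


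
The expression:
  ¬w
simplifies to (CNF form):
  ¬w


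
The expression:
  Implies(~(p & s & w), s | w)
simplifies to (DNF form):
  s | w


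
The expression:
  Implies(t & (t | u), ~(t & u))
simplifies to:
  ~t | ~u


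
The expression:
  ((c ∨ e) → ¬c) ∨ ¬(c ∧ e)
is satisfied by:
  {c: False, e: False}
  {e: True, c: False}
  {c: True, e: False}


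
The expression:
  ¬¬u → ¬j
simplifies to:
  ¬j ∨ ¬u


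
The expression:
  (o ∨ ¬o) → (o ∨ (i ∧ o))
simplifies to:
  o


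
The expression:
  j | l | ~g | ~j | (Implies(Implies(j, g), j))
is always true.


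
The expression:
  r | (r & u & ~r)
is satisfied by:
  {r: True}


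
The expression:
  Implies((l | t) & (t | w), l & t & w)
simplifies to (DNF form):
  (l & t & w) | (~l & ~t) | (~t & ~w)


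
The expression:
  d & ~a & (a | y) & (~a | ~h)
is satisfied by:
  {d: True, y: True, a: False}


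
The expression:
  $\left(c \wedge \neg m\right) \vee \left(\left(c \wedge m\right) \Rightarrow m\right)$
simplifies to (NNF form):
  $\text{True}$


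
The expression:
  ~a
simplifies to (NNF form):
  ~a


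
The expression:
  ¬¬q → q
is always true.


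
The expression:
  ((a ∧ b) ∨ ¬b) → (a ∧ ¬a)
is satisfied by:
  {b: True, a: False}


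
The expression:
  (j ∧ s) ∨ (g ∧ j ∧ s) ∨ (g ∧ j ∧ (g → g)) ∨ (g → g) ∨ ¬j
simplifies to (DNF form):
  True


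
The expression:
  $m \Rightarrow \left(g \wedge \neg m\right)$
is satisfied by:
  {m: False}


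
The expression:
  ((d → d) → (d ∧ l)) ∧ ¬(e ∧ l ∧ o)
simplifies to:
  d ∧ l ∧ (¬e ∨ ¬o)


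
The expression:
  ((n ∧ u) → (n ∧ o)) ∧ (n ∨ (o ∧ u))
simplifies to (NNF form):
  (n ∧ ¬u) ∨ (o ∧ u)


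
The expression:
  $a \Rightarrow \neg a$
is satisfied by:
  {a: False}


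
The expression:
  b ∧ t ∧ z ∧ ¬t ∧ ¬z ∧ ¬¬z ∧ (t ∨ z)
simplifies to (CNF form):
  False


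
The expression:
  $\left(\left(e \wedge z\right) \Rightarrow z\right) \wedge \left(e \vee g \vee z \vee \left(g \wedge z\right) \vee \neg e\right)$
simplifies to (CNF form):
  $\text{True}$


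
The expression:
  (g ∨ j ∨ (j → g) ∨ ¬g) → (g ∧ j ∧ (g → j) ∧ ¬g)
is never true.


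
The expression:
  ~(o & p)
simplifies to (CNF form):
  ~o | ~p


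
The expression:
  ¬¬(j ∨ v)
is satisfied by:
  {v: True, j: True}
  {v: True, j: False}
  {j: True, v: False}


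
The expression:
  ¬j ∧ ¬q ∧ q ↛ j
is never true.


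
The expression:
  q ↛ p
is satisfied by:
  {q: True, p: False}


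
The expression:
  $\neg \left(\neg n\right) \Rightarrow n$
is always true.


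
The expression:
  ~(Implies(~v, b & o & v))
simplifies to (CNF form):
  ~v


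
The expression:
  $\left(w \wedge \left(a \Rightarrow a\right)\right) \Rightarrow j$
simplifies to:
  $j \vee \neg w$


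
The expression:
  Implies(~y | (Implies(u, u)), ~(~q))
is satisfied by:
  {q: True}


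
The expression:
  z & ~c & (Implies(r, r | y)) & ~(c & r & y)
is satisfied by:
  {z: True, c: False}


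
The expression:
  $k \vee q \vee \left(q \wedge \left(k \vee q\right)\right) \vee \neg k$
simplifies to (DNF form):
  $\text{True}$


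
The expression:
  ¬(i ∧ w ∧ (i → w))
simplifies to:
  ¬i ∨ ¬w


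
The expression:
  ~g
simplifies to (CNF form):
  ~g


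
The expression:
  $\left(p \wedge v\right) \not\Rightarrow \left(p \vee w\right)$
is never true.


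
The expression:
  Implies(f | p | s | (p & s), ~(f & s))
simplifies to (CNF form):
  ~f | ~s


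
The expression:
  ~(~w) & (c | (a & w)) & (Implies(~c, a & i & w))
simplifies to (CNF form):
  w & (a | c) & (c | i)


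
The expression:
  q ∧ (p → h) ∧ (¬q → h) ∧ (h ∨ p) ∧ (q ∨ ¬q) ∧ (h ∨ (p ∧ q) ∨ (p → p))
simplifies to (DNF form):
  h ∧ q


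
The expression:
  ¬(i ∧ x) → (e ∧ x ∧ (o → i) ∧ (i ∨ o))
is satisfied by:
  {i: True, x: True}


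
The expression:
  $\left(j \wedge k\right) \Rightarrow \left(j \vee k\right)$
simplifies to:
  $\text{True}$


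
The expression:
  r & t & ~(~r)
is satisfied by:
  {t: True, r: True}


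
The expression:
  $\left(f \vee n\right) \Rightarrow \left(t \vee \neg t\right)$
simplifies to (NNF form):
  $\text{True}$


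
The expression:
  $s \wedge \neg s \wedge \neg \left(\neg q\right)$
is never true.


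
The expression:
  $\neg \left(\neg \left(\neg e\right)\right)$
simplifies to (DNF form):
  $\neg e$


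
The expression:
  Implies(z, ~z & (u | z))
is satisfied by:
  {z: False}


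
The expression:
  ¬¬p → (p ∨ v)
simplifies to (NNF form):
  True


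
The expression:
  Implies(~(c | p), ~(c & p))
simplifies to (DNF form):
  True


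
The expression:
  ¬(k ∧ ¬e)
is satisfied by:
  {e: True, k: False}
  {k: False, e: False}
  {k: True, e: True}


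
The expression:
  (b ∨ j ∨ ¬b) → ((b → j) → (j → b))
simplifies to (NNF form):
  b ∨ ¬j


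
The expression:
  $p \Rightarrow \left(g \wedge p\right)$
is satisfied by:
  {g: True, p: False}
  {p: False, g: False}
  {p: True, g: True}


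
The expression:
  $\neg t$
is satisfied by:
  {t: False}


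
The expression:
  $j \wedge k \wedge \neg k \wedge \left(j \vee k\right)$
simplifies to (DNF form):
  $\text{False}$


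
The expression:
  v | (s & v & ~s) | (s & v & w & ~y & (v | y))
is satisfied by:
  {v: True}


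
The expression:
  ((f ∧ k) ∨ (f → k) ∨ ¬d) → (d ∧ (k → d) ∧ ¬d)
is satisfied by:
  {d: True, f: True, k: False}


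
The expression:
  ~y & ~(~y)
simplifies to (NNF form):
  False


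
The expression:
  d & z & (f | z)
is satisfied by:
  {z: True, d: True}


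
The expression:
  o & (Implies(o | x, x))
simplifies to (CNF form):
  o & x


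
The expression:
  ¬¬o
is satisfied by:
  {o: True}


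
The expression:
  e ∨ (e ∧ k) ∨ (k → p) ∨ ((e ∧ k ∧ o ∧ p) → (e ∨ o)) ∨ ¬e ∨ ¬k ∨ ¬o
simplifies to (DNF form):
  True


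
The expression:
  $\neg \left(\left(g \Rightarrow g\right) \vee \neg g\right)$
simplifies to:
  $\text{False}$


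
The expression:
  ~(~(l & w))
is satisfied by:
  {w: True, l: True}


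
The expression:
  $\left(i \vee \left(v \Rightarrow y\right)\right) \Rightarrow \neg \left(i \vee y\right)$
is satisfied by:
  {i: False, y: False}


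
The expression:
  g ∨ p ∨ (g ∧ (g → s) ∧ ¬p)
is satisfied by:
  {g: True, p: True}
  {g: True, p: False}
  {p: True, g: False}


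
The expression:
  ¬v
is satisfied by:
  {v: False}


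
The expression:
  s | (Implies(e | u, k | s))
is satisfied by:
  {s: True, k: True, u: False, e: False}
  {s: True, k: True, e: True, u: False}
  {s: True, k: True, u: True, e: False}
  {s: True, k: True, e: True, u: True}
  {s: True, u: False, e: False, k: False}
  {s: True, e: True, u: False, k: False}
  {s: True, u: True, e: False, k: False}
  {s: True, e: True, u: True, k: False}
  {k: True, u: False, e: False, s: False}
  {e: True, k: True, u: False, s: False}
  {k: True, u: True, e: False, s: False}
  {e: True, k: True, u: True, s: False}
  {k: False, u: False, e: False, s: False}


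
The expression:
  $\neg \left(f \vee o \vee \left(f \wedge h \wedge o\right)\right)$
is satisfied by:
  {o: False, f: False}


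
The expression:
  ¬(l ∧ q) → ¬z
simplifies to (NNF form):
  (l ∧ q) ∨ ¬z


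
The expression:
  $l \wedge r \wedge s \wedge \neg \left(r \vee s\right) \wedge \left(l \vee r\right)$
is never true.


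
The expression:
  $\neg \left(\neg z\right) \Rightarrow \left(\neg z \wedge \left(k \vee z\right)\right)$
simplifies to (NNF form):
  $\neg z$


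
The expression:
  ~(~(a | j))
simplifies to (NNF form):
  a | j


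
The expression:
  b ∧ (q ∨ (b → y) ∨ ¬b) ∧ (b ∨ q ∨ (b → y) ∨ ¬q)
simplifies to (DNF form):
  (b ∧ q) ∨ (b ∧ y)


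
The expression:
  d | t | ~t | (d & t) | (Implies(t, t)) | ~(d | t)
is always true.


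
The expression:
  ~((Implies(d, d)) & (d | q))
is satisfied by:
  {q: False, d: False}


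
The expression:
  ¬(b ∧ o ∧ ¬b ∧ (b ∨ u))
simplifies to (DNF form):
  True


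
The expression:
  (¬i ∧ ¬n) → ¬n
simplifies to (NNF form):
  True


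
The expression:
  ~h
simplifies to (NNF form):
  ~h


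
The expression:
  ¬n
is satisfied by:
  {n: False}


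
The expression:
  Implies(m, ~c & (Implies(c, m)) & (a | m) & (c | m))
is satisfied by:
  {m: False, c: False}
  {c: True, m: False}
  {m: True, c: False}


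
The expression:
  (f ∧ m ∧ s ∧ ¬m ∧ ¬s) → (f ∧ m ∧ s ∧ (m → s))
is always true.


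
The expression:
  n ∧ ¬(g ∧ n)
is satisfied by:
  {n: True, g: False}


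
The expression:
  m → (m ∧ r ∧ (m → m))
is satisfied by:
  {r: True, m: False}
  {m: False, r: False}
  {m: True, r: True}


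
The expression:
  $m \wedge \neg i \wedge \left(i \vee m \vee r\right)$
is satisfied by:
  {m: True, i: False}


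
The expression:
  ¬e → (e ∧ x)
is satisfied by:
  {e: True}


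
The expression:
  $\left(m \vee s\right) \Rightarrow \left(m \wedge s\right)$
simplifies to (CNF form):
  $\left(m \vee \neg m\right) \wedge \left(m \vee \neg s\right) \wedge \left(s \vee \neg m\right) \wedge \left(s \vee \neg s\right)$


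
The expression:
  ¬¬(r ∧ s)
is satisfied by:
  {r: True, s: True}


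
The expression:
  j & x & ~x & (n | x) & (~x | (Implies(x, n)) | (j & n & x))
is never true.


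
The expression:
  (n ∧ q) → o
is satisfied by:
  {o: True, q: False, n: False}
  {q: False, n: False, o: False}
  {n: True, o: True, q: False}
  {n: True, q: False, o: False}
  {o: True, q: True, n: False}
  {q: True, o: False, n: False}
  {n: True, q: True, o: True}


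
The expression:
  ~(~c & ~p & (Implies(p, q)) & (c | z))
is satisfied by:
  {c: True, p: True, z: False}
  {c: True, p: False, z: False}
  {p: True, c: False, z: False}
  {c: False, p: False, z: False}
  {z: True, c: True, p: True}
  {z: True, c: True, p: False}
  {z: True, p: True, c: False}


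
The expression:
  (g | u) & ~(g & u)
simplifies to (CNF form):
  (g | u) & (g | ~g) & (u | ~u) & (~g | ~u)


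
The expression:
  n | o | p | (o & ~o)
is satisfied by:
  {n: True, o: True, p: True}
  {n: True, o: True, p: False}
  {n: True, p: True, o: False}
  {n: True, p: False, o: False}
  {o: True, p: True, n: False}
  {o: True, p: False, n: False}
  {p: True, o: False, n: False}


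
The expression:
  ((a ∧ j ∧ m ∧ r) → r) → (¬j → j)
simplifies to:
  j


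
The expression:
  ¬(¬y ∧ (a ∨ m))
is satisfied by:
  {y: True, m: False, a: False}
  {y: True, a: True, m: False}
  {y: True, m: True, a: False}
  {y: True, a: True, m: True}
  {a: False, m: False, y: False}


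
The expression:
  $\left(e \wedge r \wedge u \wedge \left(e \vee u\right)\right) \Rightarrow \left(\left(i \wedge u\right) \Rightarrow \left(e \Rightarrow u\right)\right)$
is always true.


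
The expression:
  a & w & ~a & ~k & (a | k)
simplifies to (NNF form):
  False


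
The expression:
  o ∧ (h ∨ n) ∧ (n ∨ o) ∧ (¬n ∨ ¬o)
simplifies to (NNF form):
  h ∧ o ∧ ¬n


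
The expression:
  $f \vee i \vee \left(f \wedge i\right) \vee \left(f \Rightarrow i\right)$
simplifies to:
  $\text{True}$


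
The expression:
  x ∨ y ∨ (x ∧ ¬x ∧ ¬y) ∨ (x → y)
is always true.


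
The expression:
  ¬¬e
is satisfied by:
  {e: True}


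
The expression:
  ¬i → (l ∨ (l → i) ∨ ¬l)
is always true.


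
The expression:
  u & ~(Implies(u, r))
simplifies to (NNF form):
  u & ~r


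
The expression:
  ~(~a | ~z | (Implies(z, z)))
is never true.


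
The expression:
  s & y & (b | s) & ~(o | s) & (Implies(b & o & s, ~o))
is never true.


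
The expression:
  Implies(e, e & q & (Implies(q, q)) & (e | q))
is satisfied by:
  {q: True, e: False}
  {e: False, q: False}
  {e: True, q: True}


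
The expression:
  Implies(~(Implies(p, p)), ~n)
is always true.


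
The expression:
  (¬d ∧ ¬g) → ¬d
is always true.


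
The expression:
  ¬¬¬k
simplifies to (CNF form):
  ¬k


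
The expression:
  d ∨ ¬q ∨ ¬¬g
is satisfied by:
  {d: True, g: True, q: False}
  {d: True, g: False, q: False}
  {g: True, d: False, q: False}
  {d: False, g: False, q: False}
  {d: True, q: True, g: True}
  {d: True, q: True, g: False}
  {q: True, g: True, d: False}


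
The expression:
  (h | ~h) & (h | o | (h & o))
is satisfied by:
  {o: True, h: True}
  {o: True, h: False}
  {h: True, o: False}


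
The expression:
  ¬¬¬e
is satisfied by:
  {e: False}


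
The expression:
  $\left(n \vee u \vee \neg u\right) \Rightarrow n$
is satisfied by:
  {n: True}


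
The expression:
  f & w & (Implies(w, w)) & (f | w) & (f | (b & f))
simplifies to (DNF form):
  f & w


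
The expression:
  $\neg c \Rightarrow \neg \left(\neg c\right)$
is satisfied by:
  {c: True}


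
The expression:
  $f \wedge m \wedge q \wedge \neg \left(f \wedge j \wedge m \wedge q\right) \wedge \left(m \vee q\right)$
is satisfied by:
  {m: True, f: True, q: True, j: False}


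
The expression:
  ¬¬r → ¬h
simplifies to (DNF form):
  ¬h ∨ ¬r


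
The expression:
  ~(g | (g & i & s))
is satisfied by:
  {g: False}


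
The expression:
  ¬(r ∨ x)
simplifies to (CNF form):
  ¬r ∧ ¬x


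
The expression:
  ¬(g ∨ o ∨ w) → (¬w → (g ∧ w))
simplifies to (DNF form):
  g ∨ o ∨ w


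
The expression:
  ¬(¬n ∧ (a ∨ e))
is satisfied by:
  {n: True, a: False, e: False}
  {n: True, e: True, a: False}
  {n: True, a: True, e: False}
  {n: True, e: True, a: True}
  {e: False, a: False, n: False}


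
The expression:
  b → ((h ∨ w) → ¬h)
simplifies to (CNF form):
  ¬b ∨ ¬h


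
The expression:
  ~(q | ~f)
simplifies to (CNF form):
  f & ~q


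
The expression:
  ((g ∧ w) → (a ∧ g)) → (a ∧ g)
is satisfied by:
  {a: True, w: True, g: True}
  {a: True, g: True, w: False}
  {w: True, g: True, a: False}


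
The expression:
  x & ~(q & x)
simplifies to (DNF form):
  x & ~q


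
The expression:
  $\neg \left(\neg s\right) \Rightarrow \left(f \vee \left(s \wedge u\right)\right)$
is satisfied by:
  {u: True, f: True, s: False}
  {u: True, s: False, f: False}
  {f: True, s: False, u: False}
  {f: False, s: False, u: False}
  {u: True, f: True, s: True}
  {u: True, s: True, f: False}
  {f: True, s: True, u: False}


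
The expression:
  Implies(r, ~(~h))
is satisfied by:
  {h: True, r: False}
  {r: False, h: False}
  {r: True, h: True}


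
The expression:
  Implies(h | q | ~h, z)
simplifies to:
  z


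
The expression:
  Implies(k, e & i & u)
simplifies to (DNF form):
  ~k | (e & i & u)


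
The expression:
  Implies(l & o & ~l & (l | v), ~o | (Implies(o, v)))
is always true.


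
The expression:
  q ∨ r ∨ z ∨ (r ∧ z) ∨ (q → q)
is always true.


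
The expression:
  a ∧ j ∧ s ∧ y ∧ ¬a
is never true.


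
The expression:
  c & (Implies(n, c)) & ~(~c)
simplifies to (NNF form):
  c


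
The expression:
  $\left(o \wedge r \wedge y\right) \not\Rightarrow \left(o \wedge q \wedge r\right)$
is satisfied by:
  {r: True, o: True, y: True, q: False}


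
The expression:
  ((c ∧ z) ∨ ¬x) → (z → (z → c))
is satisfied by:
  {x: True, c: True, z: False}
  {x: True, c: False, z: False}
  {c: True, x: False, z: False}
  {x: False, c: False, z: False}
  {x: True, z: True, c: True}
  {x: True, z: True, c: False}
  {z: True, c: True, x: False}


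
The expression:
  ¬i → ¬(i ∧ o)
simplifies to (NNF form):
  True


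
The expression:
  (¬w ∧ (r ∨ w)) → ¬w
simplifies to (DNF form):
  True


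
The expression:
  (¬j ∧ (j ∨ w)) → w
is always true.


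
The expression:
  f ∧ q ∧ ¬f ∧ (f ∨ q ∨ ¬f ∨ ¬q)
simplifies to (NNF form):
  False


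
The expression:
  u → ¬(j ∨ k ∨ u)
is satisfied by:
  {u: False}


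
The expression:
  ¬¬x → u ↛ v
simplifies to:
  (u ∧ ¬v) ∨ ¬x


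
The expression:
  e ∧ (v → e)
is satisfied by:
  {e: True}


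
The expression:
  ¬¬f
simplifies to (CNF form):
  f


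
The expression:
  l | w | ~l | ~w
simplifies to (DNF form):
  True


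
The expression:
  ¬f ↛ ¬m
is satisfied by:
  {m: True, f: False}


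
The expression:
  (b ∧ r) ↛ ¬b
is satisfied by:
  {r: True, b: True}


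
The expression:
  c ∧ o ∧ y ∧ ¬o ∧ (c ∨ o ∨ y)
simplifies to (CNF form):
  False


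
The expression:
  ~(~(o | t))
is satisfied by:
  {t: True, o: True}
  {t: True, o: False}
  {o: True, t: False}


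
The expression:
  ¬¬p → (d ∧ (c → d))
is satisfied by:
  {d: True, p: False}
  {p: False, d: False}
  {p: True, d: True}


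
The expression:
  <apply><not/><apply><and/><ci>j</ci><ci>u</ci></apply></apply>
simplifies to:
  <apply><or/><apply><not/><ci>j</ci></apply><apply><not/><ci>u</ci></apply></apply>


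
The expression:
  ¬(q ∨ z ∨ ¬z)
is never true.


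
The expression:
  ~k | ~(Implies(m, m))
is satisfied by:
  {k: False}


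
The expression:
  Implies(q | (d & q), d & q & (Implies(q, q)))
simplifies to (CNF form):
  d | ~q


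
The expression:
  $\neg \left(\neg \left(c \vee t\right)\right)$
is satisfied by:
  {t: True, c: True}
  {t: True, c: False}
  {c: True, t: False}


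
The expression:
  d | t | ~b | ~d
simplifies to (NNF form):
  True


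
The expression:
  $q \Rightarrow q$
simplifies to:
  $\text{True}$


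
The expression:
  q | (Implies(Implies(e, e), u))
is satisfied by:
  {q: True, u: True}
  {q: True, u: False}
  {u: True, q: False}


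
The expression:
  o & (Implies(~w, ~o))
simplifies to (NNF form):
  o & w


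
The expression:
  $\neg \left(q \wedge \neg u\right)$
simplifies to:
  $u \vee \neg q$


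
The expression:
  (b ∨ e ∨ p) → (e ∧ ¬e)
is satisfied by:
  {e: False, p: False, b: False}


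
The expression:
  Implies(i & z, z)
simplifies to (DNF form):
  True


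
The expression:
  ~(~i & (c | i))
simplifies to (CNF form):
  i | ~c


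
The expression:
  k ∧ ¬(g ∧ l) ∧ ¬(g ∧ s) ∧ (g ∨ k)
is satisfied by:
  {k: True, s: False, g: False, l: False}
  {l: True, k: True, s: False, g: False}
  {s: True, k: True, l: False, g: False}
  {l: True, s: True, k: True, g: False}
  {g: True, k: True, l: False, s: False}


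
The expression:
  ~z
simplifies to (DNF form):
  ~z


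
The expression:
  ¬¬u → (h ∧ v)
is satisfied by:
  {v: True, h: True, u: False}
  {v: True, h: False, u: False}
  {h: True, v: False, u: False}
  {v: False, h: False, u: False}
  {v: True, u: True, h: True}


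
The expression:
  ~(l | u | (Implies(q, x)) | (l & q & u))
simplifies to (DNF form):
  q & ~l & ~u & ~x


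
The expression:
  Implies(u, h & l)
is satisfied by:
  {l: True, h: True, u: False}
  {l: True, h: False, u: False}
  {h: True, l: False, u: False}
  {l: False, h: False, u: False}
  {l: True, u: True, h: True}


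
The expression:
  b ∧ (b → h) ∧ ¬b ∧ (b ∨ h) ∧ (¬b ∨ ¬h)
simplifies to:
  False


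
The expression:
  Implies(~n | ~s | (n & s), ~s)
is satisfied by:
  {s: False}


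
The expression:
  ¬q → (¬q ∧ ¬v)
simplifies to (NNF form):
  q ∨ ¬v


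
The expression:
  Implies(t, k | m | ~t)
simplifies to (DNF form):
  k | m | ~t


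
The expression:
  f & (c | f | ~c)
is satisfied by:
  {f: True}


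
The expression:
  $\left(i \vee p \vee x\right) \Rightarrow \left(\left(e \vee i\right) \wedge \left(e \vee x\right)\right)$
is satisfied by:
  {i: True, e: True, x: True, p: False}
  {i: True, e: True, x: True, p: True}
  {i: True, e: True, p: False, x: False}
  {i: True, e: True, p: True, x: False}
  {e: True, x: True, p: False, i: False}
  {e: True, x: True, p: True, i: False}
  {e: True, p: False, x: False, i: False}
  {e: True, x: False, p: True, i: False}
  {p: False, x: True, i: True, e: False}
  {i: True, x: True, p: True, e: False}
  {i: False, p: False, x: False, e: False}


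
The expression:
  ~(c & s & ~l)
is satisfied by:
  {l: True, s: False, c: False}
  {s: False, c: False, l: False}
  {l: True, c: True, s: False}
  {c: True, s: False, l: False}
  {l: True, s: True, c: False}
  {s: True, l: False, c: False}
  {l: True, c: True, s: True}


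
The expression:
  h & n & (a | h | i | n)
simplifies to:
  h & n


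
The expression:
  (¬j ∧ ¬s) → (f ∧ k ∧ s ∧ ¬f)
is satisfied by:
  {s: True, j: True}
  {s: True, j: False}
  {j: True, s: False}


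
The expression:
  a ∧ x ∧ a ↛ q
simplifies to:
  a ∧ x ∧ ¬q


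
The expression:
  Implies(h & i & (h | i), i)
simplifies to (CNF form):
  True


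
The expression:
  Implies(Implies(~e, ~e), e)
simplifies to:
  e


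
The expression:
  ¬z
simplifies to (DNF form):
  ¬z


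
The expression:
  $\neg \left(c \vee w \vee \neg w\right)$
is never true.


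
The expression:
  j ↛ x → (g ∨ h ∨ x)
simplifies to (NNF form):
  g ∨ h ∨ x ∨ ¬j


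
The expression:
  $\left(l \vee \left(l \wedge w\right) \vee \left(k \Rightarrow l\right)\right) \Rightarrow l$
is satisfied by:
  {k: True, l: True}
  {k: True, l: False}
  {l: True, k: False}


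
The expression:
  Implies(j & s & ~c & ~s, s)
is always true.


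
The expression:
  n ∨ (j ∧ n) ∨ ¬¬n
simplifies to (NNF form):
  n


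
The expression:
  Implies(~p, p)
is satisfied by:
  {p: True}


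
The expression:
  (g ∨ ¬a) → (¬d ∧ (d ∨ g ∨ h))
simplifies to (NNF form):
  (a ∧ ¬g) ∨ (g ∧ ¬d) ∨ (h ∧ ¬d)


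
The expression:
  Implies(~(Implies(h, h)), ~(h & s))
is always true.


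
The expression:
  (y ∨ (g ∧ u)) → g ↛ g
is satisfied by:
  {g: False, y: False, u: False}
  {u: True, g: False, y: False}
  {g: True, u: False, y: False}


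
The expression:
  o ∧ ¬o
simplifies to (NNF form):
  False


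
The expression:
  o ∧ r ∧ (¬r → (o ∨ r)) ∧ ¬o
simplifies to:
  False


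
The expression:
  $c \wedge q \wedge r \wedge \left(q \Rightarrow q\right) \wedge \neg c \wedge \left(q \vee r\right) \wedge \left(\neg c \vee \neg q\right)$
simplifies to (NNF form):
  $\text{False}$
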